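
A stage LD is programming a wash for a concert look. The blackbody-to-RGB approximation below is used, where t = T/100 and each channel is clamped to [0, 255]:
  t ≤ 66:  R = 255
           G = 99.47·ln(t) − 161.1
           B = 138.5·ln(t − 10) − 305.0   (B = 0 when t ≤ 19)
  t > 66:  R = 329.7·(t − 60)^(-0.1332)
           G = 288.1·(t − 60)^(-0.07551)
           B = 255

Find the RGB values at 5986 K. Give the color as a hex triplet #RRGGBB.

#FFF6EC

t = 5986/100 = 59.86; the t ≤ 66 branch applies.
R = 255 by definition for t ≤ 66.
G = 99.47·ln 59.86 − 161.1 = 99.47·4.0920 − 161.1 = 245.932.
B = 138.5·ln(59.86 − 10) − 305.0 = 138.5·ln 49.86 − 305.0 = 138.5·3.9092 − 305.0 = 236.427.
Rounded: (255, 246, 236).
In hex: #FFF6EC.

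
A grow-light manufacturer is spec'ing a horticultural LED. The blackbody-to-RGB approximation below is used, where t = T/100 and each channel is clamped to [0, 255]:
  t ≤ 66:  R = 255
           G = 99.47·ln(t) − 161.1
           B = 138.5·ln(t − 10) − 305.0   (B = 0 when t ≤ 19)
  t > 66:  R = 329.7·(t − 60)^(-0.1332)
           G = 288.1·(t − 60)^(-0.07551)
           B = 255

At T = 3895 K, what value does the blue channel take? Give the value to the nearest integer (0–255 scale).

t = 3895/100 = 38.95; the t ≤ 66 branch applies.
B = 138.5·ln(38.95 − 10) − 305.0 = 138.5·ln 28.95 − 305.0 = 138.5·3.3656 − 305.0 = 161.131.
Rounded: 161.

161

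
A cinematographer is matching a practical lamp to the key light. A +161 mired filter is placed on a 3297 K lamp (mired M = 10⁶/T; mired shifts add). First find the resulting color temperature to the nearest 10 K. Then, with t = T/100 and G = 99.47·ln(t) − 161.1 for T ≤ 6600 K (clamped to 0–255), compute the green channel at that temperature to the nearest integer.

144

M_in = 10⁶/3297 = 303.31; M_out = 303.31 + (+161) = 464.31.
T_out = 10⁶/464.31 = 2153.8 K → 2150 K; t = 21.5.
G = 99.47·ln 21.5 − 161.1 = 99.47·3.0681 − 161.1 = 144.079.
Rounded: 144.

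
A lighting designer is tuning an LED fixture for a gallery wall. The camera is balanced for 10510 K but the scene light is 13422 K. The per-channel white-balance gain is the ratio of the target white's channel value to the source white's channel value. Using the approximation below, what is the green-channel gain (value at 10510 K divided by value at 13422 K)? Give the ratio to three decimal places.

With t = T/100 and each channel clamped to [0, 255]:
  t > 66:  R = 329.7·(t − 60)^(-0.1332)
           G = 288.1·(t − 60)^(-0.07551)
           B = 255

1.038

At 13422 K (t = 134.22):
  G = 288.1·(134.22 − 60)^(-0.07551) = 288.1·74.22^(-0.07551) = 288.1·0.72237 = 208.113.
At 10510 K (t = 105.1):
  G = 288.1·(105.1 − 60)^(-0.07551) = 288.1·45.1^(-0.07551) = 288.1·0.75006 = 216.091.
Gain = 216.091 / 208.113 = 1.0383 → 1.038.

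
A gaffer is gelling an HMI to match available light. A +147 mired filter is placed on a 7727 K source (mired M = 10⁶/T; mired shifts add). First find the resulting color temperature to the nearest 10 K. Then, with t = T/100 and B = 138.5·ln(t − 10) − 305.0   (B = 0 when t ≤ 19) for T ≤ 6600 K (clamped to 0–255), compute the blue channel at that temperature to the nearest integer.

M_in = 10⁶/7727 = 129.42; M_out = 129.42 + (+147) = 276.42.
T_out = 10⁶/276.42 = 3617.7 K → 3620 K; t = 36.2.
B = 138.5·ln(36.2 − 10) − 305.0 = 138.5·ln 26.2 − 305.0 = 138.5·3.2658 − 305.0 = 147.308.
Rounded: 147.

147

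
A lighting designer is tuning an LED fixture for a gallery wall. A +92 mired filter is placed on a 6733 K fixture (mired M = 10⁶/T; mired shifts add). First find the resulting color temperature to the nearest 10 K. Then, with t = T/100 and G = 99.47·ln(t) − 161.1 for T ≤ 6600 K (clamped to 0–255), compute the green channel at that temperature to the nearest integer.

M_in = 10⁶/6733 = 148.52; M_out = 148.52 + (+92) = 240.52.
T_out = 10⁶/240.52 = 4157.6 K → 4160 K; t = 41.6.
G = 99.47·ln 41.6 − 161.1 = 99.47·3.7281 − 161.1 = 209.734.
Rounded: 210.

210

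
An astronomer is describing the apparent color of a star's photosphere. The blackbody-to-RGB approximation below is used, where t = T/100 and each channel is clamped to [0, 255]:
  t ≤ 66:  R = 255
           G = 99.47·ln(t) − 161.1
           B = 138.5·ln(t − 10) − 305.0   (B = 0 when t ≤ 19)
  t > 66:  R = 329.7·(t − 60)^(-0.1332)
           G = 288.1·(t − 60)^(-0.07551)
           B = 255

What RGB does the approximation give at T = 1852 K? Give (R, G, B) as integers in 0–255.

(255, 129, 0)

t = 1852/100 = 18.52; the t ≤ 66 branch applies.
R = 255 by definition for t ≤ 66.
G = 99.47·ln 18.52 − 161.1 = 99.47·2.9189 − 161.1 = 129.238.
t = 18.52 ≤ 19, so B = 0.
Rounded: (255, 129, 0).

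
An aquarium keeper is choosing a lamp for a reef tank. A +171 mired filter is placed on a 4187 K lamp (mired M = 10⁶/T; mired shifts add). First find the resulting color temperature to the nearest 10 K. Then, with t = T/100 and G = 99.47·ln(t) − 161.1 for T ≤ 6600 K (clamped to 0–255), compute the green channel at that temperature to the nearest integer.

M_in = 10⁶/4187 = 238.83; M_out = 238.83 + (+171) = 409.83.
T_out = 10⁶/409.83 = 2440.0 K → 2440 K; t = 24.4.
G = 99.47·ln 24.4 − 161.1 = 99.47·3.1946 − 161.1 = 156.665.
Rounded: 157.

157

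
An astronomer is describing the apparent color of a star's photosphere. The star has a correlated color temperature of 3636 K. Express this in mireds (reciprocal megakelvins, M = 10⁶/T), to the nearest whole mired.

M = 10⁶ / 3636 = 275.028 → 275 mireds.

275 mireds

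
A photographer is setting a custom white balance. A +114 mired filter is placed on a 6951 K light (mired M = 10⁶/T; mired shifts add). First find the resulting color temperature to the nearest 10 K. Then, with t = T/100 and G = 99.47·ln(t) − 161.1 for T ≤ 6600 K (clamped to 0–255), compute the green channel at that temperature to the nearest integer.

M_in = 10⁶/6951 = 143.86; M_out = 143.86 + (+114) = 257.86.
T_out = 10⁶/257.86 = 3878.0 K → 3880 K; t = 38.8.
G = 99.47·ln 38.8 − 161.1 = 99.47·3.6584 − 161.1 = 202.803.
Rounded: 203.

203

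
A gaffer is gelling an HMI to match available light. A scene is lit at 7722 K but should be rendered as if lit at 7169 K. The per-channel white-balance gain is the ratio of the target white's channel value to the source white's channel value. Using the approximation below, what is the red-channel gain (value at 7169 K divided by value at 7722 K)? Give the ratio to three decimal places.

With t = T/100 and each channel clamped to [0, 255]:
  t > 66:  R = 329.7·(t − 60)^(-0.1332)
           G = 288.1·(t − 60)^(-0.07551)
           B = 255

1.053

At 7722 K (t = 77.22):
  R = 329.7·(77.22 − 60)^(-0.1332) = 329.7·17.22^(-0.1332) = 329.7·0.68448 = 225.673.
At 7169 K (t = 71.69):
  R = 329.7·(71.69 − 60)^(-0.1332) = 329.7·11.69^(-0.1332) = 329.7·0.72072 = 237.622.
Gain = 237.622 / 225.673 = 1.0529 → 1.053.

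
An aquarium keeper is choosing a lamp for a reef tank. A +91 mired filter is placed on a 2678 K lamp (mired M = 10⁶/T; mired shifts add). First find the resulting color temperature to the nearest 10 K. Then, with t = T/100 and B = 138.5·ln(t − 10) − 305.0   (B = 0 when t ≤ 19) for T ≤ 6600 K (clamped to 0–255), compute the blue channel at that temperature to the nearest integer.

33

M_in = 10⁶/2678 = 373.41; M_out = 373.41 + (+91) = 464.41.
T_out = 10⁶/464.41 = 2153.3 K → 2150 K; t = 21.5.
B = 138.5·ln(21.5 − 10) − 305.0 = 138.5·ln 11.5 − 305.0 = 138.5·2.4423 − 305.0 = 33.265.
Rounded: 33.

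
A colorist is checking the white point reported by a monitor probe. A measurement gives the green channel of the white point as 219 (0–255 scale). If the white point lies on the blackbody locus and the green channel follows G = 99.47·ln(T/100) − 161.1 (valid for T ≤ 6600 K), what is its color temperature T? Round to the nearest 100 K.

ln t = (219 + 161.1) / 99.47 = 3.8213.
t = e^3.8213 = 45.661.
T = 100·t = 4566 K → 4600 K to the nearest 100 K.

4600 K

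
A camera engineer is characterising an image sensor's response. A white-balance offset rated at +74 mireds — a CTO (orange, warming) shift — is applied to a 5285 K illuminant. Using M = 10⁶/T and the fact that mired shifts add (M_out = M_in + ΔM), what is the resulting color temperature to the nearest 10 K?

M_in = 10⁶/5285 = 189.21 mireds.
M_out = 189.21 + (+74) = 263.21 mireds.
T_out = 10⁶/263.21 = 3799.2 K → 3800 K.

3800 K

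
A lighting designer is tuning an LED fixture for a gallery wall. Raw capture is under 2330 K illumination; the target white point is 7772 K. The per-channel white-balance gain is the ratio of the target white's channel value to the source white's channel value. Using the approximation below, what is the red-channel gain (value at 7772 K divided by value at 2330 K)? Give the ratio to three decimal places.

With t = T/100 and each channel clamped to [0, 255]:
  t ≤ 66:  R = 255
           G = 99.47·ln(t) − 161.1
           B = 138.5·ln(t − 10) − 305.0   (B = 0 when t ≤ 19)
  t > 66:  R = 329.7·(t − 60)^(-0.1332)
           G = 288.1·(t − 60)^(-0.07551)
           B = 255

At 2330 K (t = 23.3):
  R = 255 by definition for t ≤ 66.
At 7772 K (t = 77.72):
  R = 329.7·(77.72 − 60)^(-0.1332) = 329.7·17.72^(-0.1332) = 329.7·0.68187 = 224.814.
Gain = 224.814 / 255.000 = 0.8816 → 0.882.

0.882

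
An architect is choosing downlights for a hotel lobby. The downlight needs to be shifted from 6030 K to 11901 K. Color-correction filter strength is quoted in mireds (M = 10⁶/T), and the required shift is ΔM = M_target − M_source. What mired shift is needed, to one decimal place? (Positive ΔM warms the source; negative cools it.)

M_source = 10⁶/6030 = 165.837; M_target = 10⁶/11901 = 84.027.
ΔM = 84.027 − 165.837 = -81.811 → -81.8 mireds, a cooling shift.

-81.8 mireds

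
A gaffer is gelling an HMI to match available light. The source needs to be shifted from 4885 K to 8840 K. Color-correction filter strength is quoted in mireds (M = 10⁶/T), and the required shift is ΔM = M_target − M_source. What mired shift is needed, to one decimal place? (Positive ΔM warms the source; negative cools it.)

M_source = 10⁶/4885 = 204.708; M_target = 10⁶/8840 = 113.122.
ΔM = 113.122 − 204.708 = -91.586 → -91.6 mireds, a cooling shift.

-91.6 mireds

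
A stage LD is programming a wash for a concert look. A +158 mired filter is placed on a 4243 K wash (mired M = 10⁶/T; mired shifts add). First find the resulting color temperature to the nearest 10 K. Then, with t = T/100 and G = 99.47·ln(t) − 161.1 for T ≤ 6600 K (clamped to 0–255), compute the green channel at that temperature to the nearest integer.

M_in = 10⁶/4243 = 235.68; M_out = 235.68 + (+158) = 393.68.
T_out = 10⁶/393.68 = 2540.1 K → 2540 K; t = 25.4.
G = 99.47·ln 25.4 − 161.1 = 99.47·3.2347 − 161.1 = 160.661.
Rounded: 161.

161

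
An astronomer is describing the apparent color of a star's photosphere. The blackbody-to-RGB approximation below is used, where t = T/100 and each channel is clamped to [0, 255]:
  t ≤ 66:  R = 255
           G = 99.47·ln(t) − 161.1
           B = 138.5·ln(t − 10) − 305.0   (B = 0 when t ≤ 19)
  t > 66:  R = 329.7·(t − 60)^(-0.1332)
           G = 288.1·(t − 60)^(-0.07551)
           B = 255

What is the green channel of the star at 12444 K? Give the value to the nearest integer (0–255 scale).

210

t = 12444/100 = 124.44; the t > 66 branch applies.
G = 288.1·(124.44 − 60)^(-0.07551) = 288.1·64.44^(-0.07551) = 288.1·0.73011 = 210.346.
Rounded: 210.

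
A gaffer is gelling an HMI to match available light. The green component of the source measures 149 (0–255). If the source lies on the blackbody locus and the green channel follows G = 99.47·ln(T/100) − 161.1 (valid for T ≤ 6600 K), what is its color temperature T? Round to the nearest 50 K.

ln t = (149 + 161.1) / 99.47 = 3.1175.
t = e^3.1175 = 22.590.
T = 100·t = 2259 K → 2250 K to the nearest 50 K.

2250 K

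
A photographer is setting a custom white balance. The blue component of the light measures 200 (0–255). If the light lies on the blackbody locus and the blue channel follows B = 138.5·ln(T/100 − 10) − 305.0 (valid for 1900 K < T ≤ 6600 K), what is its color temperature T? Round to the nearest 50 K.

ln(t − 10) = (200 + 305.0) / 138.5 = 3.6462.
t − 10 = e^3.6462 = 38.329, so t = 48.329.
T = 100·t = 4833 K → 4850 K to the nearest 50 K.

4850 K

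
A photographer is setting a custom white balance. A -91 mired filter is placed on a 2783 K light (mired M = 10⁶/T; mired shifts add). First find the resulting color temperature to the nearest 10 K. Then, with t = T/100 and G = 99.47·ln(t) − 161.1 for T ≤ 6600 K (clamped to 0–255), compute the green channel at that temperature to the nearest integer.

M_in = 10⁶/2783 = 359.32; M_out = 359.32 + (-91) = 268.32.
T_out = 10⁶/268.32 = 3726.8 K → 3730 K; t = 37.3.
G = 99.47·ln 37.3 − 161.1 = 99.47·3.6190 − 161.1 = 198.881.
Rounded: 199.

199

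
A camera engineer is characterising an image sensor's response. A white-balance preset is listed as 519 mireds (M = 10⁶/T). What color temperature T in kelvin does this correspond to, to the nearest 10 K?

T = 10⁶ / 519 = 1926.78 K → 1930 K.

1930 K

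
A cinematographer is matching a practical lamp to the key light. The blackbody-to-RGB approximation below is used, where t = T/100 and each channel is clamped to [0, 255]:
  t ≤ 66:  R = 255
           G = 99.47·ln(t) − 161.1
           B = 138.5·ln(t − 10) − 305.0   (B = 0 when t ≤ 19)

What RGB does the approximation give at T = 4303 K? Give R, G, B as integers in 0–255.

t = 4303/100 = 43.03; the t ≤ 66 branch applies.
R = 255 by definition for t ≤ 66.
G = 99.47·ln 43.03 − 161.1 = 99.47·3.7619 − 161.1 = 213.096.
B = 138.5·ln(43.03 − 10) − 305.0 = 138.5·ln 33.03 − 305.0 = 138.5·3.4974 − 305.0 = 179.392.
Rounded: (255, 213, 179).

R=255, G=213, B=179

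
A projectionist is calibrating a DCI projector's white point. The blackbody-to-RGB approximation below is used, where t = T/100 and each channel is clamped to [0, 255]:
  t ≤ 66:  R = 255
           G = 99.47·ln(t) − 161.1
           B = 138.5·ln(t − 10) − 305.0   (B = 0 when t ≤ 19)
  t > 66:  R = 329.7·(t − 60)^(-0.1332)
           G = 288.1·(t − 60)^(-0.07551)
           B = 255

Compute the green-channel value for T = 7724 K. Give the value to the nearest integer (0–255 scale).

t = 7724/100 = 77.24; the t > 66 branch applies.
G = 288.1·(77.24 − 60)^(-0.07551) = 288.1·17.24^(-0.07551) = 288.1·0.80655 = 232.366.
Rounded: 232.

232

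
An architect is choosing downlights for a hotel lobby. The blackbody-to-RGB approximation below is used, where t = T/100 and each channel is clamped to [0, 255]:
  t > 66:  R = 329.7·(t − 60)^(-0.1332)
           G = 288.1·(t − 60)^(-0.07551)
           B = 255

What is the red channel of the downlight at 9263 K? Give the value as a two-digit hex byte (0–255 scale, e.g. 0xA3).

t = 9263/100 = 92.63; the t > 66 branch applies.
R = 329.7·(92.63 − 60)^(-0.1332) = 329.7·32.63^(-0.1332) = 329.7·0.62862 = 207.255.
Rounded: 207; in hex, 0xCF.

0xCF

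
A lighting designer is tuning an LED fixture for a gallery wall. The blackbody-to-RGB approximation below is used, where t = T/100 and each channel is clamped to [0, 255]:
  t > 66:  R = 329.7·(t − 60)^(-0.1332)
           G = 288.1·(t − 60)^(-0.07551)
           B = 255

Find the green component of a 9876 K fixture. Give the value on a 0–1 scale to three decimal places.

t = 9876/100 = 98.76; the t > 66 branch applies.
G = 288.1·(98.76 − 60)^(-0.07551) = 288.1·38.76^(-0.07551) = 288.1·0.75868 = 218.577.
On a 0–1 scale: 218.577/255 = 0.8572 → 0.857.

0.857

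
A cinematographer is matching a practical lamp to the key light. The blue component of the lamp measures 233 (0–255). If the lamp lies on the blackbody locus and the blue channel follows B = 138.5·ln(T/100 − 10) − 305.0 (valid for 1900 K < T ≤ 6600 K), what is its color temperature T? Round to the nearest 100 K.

5900 K

ln(t − 10) = (233 + 305.0) / 138.5 = 3.8845.
t − 10 = e^3.8845 = 48.641, so t = 58.641.
T = 100·t = 5864 K → 5900 K to the nearest 100 K.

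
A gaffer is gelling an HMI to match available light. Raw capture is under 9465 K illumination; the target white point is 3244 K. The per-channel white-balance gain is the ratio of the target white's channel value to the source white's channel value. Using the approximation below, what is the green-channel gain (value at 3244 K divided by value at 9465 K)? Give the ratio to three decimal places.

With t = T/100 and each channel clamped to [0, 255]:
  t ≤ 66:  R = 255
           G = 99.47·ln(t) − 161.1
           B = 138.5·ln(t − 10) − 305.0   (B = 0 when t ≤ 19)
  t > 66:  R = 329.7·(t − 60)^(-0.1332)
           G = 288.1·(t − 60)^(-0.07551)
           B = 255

At 9465 K (t = 94.65):
  G = 288.1·(94.65 − 60)^(-0.07551) = 288.1·34.65^(-0.07551) = 288.1·0.76513 = 220.435.
At 3244 K (t = 32.44):
  G = 99.47·ln 32.44 − 161.1 = 99.47·3.4794 − 161.1 = 184.995.
Gain = 184.995 / 220.435 = 0.8392 → 0.839.

0.839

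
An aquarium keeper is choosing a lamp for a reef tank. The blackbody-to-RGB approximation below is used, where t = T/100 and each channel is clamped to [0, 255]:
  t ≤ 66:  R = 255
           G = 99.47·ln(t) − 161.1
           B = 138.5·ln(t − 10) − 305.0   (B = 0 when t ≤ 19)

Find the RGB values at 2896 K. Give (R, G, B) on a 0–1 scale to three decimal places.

(1.000, 0.681, 0.402)

t = 2896/100 = 28.96; the t ≤ 66 branch applies.
R = 255 by definition for t ≤ 66.
G = 99.47·ln 28.96 − 161.1 = 99.47·3.3659 − 161.1 = 173.708.
B = 138.5·ln(28.96 − 10) − 305.0 = 138.5·ln 18.96 − 305.0 = 138.5·2.9423 − 305.0 = 102.513.
Dividing each by 255: (1.0000, 0.6812, 0.4020) → (1.000, 0.681, 0.402).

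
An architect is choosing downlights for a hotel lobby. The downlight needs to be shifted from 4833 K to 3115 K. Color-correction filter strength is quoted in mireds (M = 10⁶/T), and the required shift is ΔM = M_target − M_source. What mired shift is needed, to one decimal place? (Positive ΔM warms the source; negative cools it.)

+114.1 mireds

M_source = 10⁶/4833 = 206.911; M_target = 10⁶/3115 = 321.027.
ΔM = 321.027 − 206.911 = 114.116 → +114.1 mireds, a warming shift.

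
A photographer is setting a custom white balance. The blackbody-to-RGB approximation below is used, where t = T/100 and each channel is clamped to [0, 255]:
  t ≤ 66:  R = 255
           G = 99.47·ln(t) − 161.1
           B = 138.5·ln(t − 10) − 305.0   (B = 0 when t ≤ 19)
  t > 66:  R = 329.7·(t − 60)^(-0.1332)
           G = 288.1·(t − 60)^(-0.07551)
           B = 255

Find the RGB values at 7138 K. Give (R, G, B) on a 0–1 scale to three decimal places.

t = 7138/100 = 71.38; the t > 66 branch applies.
R = 329.7·(71.38 − 60)^(-0.1332) = 329.7·11.38^(-0.1332) = 329.7·0.72331 = 238.474.
G = 288.1·(71.38 − 60)^(-0.07551) = 288.1·11.38^(-0.07551) = 288.1·0.83224 = 239.770.
B = 255 by definition for t > 66.
Dividing each by 255: (0.9352, 0.9403, 1.0000) → (0.935, 0.940, 1.000).

(0.935, 0.940, 1.000)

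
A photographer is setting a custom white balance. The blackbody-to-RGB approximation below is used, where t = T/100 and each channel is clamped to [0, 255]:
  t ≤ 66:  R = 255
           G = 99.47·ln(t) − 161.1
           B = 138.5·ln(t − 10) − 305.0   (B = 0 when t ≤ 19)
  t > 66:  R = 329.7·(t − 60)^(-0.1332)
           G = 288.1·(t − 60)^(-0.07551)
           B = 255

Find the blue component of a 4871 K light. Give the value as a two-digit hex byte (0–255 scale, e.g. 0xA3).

0xC9

t = 4871/100 = 48.71; the t ≤ 66 branch applies.
B = 138.5·ln(48.71 − 10) − 305.0 = 138.5·ln 38.71 − 305.0 = 138.5·3.6561 − 305.0 = 201.370.
Rounded: 201; in hex, 0xC9.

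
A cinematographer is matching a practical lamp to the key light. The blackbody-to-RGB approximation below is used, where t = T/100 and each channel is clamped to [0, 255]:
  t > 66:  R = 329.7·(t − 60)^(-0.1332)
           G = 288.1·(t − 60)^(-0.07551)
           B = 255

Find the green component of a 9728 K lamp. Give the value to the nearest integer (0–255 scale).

219

t = 9728/100 = 97.28; the t > 66 branch applies.
G = 288.1·(97.28 − 60)^(-0.07551) = 288.1·37.28^(-0.07551) = 288.1·0.76092 = 219.220.
Rounded: 219.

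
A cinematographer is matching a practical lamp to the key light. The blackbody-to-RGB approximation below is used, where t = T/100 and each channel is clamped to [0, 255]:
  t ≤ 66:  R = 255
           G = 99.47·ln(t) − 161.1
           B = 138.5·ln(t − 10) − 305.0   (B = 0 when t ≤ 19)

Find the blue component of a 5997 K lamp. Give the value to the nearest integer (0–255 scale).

t = 5997/100 = 59.97; the t ≤ 66 branch applies.
B = 138.5·ln(59.97 − 10) − 305.0 = 138.5·ln 49.97 − 305.0 = 138.5·3.9114 − 305.0 = 236.732.
Rounded: 237.

237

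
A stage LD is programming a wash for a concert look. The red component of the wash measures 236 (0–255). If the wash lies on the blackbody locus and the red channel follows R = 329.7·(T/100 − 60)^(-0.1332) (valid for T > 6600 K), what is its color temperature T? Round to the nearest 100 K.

(t − 60)^(-0.1332) = 236/329.7 = 0.71580.
t − 60 = 0.71580^(1/-0.1332) = 0.71580^(-7.508) = 12.307, so t = 72.307.
T = 100·t = 7231 K → 7200 K to the nearest 100 K.

7200 K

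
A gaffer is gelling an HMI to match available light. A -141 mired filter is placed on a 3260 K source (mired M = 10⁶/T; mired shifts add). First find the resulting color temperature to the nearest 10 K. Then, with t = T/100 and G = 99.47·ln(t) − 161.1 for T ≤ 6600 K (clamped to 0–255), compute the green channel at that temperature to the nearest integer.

M_in = 10⁶/3260 = 306.75; M_out = 306.75 + (-141) = 165.75.
T_out = 10⁶/165.75 = 6033.2 K → 6030 K; t = 60.3.
G = 99.47·ln 60.3 − 161.1 = 99.47·4.0993 − 161.1 = 246.661.
Rounded: 247.

247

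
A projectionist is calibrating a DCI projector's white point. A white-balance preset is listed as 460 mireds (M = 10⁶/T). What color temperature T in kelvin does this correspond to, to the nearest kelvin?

T = 10⁶ / 460 = 2173.91 K → 2174 K.

2174 K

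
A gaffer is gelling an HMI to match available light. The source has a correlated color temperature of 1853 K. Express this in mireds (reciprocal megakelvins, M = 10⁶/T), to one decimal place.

539.7 mireds

M = 10⁶ / 1853 = 539.665 → 539.7 mireds.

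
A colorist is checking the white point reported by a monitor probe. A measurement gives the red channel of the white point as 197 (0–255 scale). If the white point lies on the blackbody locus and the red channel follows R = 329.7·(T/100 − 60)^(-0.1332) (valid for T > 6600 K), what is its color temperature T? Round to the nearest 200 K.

(t − 60)^(-0.1332) = 197/329.7 = 0.59751.
t − 60 = 0.59751^(1/-0.1332) = 0.59751^(-7.508) = 47.761, so t = 107.761.
T = 100·t = 10776 K → 10800 K to the nearest 200 K.

10800 K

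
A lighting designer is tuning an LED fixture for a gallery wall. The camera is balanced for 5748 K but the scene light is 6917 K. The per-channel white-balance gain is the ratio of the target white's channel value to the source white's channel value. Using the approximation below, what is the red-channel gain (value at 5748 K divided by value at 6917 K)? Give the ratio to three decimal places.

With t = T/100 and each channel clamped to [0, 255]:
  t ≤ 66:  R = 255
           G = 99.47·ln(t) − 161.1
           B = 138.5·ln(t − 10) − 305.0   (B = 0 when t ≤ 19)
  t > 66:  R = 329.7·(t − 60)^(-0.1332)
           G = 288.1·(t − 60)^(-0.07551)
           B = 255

At 6917 K (t = 69.17):
  R = 329.7·(69.17 − 60)^(-0.1332) = 329.7·9.17^(-0.1332) = 329.7·0.74441 = 245.432.
At 5748 K (t = 57.48):
  R = 255 by definition for t ≤ 66.
Gain = 255.000 / 245.432 = 1.0390 → 1.039.

1.039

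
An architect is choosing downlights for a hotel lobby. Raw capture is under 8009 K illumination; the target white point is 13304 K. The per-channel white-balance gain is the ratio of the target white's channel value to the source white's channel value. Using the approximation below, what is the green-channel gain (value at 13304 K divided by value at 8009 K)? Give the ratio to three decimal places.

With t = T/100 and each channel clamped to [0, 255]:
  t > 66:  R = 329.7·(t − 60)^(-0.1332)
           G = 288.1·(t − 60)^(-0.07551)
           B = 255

0.907

At 8009 K (t = 80.09):
  G = 288.1·(80.09 − 60)^(-0.07551) = 288.1·20.09^(-0.07551) = 288.1·0.79728 = 229.697.
At 13304 K (t = 133.04):
  G = 288.1·(133.04 − 60)^(-0.07551) = 288.1·73.04^(-0.07551) = 288.1·0.72324 = 208.365.
Gain = 208.365 / 229.697 = 0.9071 → 0.907.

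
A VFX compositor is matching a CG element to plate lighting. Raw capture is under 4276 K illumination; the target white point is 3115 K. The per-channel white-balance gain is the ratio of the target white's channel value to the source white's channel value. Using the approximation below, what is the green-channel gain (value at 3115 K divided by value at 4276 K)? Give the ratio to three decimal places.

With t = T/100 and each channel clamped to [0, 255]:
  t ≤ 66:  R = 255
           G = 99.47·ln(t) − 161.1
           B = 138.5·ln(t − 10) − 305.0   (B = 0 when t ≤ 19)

0.852

At 4276 K (t = 42.76):
  G = 99.47·ln 42.76 − 161.1 = 99.47·3.7556 − 161.1 = 212.470.
At 3115 K (t = 31.15):
  G = 99.47·ln 31.15 − 161.1 = 99.47·3.4388 − 161.1 = 180.959.
Gain = 180.959 / 212.470 = 0.8517 → 0.852.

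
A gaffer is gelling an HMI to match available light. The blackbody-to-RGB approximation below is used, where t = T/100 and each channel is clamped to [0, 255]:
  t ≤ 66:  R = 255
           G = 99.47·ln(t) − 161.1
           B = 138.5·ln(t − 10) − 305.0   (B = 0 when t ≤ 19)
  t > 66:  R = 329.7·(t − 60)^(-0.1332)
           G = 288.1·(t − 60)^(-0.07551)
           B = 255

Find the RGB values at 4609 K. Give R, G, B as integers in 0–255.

t = 4609/100 = 46.09; the t ≤ 66 branch applies.
R = 255 by definition for t ≤ 66.
G = 99.47·ln 46.09 − 161.1 = 99.47·3.8306 − 161.1 = 219.929.
B = 138.5·ln(46.09 − 10) − 305.0 = 138.5·ln 36.09 − 305.0 = 138.5·3.5860 − 305.0 = 191.663.
Rounded: (255, 220, 192).

R=255, G=220, B=192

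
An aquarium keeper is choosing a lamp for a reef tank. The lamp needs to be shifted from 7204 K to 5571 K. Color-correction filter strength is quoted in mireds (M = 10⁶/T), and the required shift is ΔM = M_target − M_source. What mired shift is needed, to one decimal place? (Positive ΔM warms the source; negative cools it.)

+40.7 mireds

M_source = 10⁶/7204 = 138.812; M_target = 10⁶/5571 = 179.501.
ΔM = 179.501 − 138.812 = 40.689 → +40.7 mireds, a warming shift.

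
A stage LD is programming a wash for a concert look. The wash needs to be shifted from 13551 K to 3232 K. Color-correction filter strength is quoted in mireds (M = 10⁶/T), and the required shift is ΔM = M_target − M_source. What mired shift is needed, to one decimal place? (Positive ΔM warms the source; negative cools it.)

M_source = 10⁶/13551 = 73.795; M_target = 10⁶/3232 = 309.406.
ΔM = 309.406 − 73.795 = 235.611 → +235.6 mireds, a warming shift.

+235.6 mireds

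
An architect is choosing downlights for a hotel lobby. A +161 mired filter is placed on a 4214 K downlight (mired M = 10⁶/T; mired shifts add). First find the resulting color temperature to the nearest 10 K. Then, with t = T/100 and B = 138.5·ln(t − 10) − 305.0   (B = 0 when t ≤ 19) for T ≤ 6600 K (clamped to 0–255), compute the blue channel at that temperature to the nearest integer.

71

M_in = 10⁶/4214 = 237.30; M_out = 237.30 + (+161) = 398.30.
T_out = 10⁶/398.30 = 2510.6 K → 2510 K; t = 25.1.
B = 138.5·ln(25.1 − 10) − 305.0 = 138.5·ln 15.1 − 305.0 = 138.5·2.7147 − 305.0 = 70.985.
Rounded: 71.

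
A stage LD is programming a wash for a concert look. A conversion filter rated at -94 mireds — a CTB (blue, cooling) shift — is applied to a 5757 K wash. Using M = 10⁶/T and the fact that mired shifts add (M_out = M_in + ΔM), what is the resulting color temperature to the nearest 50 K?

12550 K

M_in = 10⁶/5757 = 173.70 mireds.
M_out = 173.70 + (-94) = 79.70 mireds.
T_out = 10⁶/79.70 = 12546.8 K → 12550 K.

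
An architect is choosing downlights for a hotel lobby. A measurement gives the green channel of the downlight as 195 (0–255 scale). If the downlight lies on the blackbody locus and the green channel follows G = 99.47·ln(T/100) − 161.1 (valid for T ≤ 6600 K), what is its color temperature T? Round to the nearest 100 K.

ln t = (195 + 161.1) / 99.47 = 3.5800.
t = e^3.5800 = 35.873.
T = 100·t = 3587 K → 3600 K to the nearest 100 K.

3600 K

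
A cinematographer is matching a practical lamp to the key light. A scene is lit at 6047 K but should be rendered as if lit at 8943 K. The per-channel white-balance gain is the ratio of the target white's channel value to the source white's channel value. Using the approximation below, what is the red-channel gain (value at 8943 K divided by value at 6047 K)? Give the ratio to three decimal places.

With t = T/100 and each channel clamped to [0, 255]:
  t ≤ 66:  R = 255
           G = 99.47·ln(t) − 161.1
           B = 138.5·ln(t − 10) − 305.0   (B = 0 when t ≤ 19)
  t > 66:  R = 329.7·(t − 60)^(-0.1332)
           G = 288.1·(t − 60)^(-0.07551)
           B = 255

0.824

At 6047 K (t = 60.47):
  R = 255 by definition for t ≤ 66.
At 8943 K (t = 89.43):
  R = 329.7·(89.43 − 60)^(-0.1332) = 329.7·29.43^(-0.1332) = 329.7·0.63732 = 210.124.
Gain = 210.124 / 255.000 = 0.8240 → 0.824.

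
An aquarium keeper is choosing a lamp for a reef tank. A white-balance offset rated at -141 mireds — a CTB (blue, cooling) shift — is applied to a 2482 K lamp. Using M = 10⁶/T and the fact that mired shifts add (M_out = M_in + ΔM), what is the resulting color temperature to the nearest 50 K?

M_in = 10⁶/2482 = 402.90 mireds.
M_out = 402.90 + (-141) = 261.90 mireds.
T_out = 10⁶/261.90 = 3818.2 K → 3800 K.

3800 K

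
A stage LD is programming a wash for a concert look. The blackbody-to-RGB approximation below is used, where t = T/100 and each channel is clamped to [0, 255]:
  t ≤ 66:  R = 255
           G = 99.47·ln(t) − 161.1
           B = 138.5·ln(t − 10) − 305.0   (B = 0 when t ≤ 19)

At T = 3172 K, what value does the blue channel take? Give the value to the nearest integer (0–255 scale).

121

t = 3172/100 = 31.72; the t ≤ 66 branch applies.
B = 138.5·ln(31.72 − 10) − 305.0 = 138.5·ln 21.72 − 305.0 = 138.5·3.0782 − 305.0 = 121.335.
Rounded: 121.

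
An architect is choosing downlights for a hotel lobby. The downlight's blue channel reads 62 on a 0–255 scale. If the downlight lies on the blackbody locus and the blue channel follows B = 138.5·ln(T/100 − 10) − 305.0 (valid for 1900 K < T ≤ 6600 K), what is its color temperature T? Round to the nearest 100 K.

ln(t − 10) = (62 + 305.0) / 138.5 = 2.6498.
t − 10 = e^2.6498 = 14.151, so t = 24.151.
T = 100·t = 2415 K → 2400 K to the nearest 100 K.

2400 K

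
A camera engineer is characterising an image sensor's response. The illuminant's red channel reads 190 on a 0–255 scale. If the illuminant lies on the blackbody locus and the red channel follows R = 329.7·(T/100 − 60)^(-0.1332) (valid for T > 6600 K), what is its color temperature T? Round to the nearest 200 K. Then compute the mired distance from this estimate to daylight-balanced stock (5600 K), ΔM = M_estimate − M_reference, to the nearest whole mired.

-97 mireds

(t − 60)^(-0.1332) = 190/329.7 = 0.57628.
t − 60 = 0.57628^(1/-0.1332) = 0.57628^(-7.508) = 62.667, so t = 122.667.
T = 100·t = 12267 K → 12200 K to the nearest 200 K.
M_estimate = 10⁶/12200 = 81.97; M_reference = 10⁶/5600 = 178.57.
ΔM = 81.97 − 178.57 = -96.60 → -97 mireds.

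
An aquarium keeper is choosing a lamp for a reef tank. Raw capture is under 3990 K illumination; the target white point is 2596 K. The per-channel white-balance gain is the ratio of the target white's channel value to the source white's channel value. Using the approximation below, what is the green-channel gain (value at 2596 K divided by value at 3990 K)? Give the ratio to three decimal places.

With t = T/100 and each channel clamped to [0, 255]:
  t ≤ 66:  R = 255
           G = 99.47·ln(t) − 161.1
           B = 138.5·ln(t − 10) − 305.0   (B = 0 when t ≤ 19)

0.792

At 3990 K (t = 39.9):
  G = 99.47·ln 39.9 − 161.1 = 99.47·3.6864 − 161.1 = 205.584.
At 2596 K (t = 25.96):
  G = 99.47·ln 25.96 − 161.1 = 99.47·3.2566 − 161.1 = 162.830.
Gain = 162.830 / 205.584 = 0.7920 → 0.792.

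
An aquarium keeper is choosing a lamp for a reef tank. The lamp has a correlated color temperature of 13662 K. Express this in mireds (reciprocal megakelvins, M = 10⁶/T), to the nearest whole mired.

73 mireds

M = 10⁶ / 13662 = 73.196 → 73 mireds.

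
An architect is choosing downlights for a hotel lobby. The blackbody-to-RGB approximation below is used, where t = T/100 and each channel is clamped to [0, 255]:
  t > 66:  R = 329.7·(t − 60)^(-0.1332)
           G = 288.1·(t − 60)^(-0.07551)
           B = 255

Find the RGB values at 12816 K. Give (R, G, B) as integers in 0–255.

t = 12816/100 = 128.16; the t > 66 branch applies.
R = 329.7·(128.16 − 60)^(-0.1332) = 329.7·68.16^(-0.1332) = 329.7·0.56987 = 187.885.
G = 288.1·(128.16 − 60)^(-0.07551) = 288.1·68.16^(-0.07551) = 288.1·0.72703 = 209.456.
B = 255 by definition for t > 66.
Rounded: (188, 209, 255).

(188, 209, 255)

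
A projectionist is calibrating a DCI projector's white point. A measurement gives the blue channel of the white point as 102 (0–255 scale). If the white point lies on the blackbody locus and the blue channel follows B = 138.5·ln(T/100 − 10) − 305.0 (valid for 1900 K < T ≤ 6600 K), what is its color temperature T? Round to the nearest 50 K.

2900 K

ln(t − 10) = (102 + 305.0) / 138.5 = 2.9386.
t − 10 = e^2.9386 = 18.890, so t = 28.890.
T = 100·t = 2889 K → 2900 K to the nearest 50 K.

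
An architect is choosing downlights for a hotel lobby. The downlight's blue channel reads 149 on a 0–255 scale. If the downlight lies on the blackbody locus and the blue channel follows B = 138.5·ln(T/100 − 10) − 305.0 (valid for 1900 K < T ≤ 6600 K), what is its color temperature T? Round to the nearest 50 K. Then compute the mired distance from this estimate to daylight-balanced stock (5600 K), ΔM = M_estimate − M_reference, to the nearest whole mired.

+95 mireds

ln(t − 10) = (149 + 305.0) / 138.5 = 3.2780.
t − 10 = e^3.2780 = 26.522, so t = 36.522.
T = 100·t = 3652 K → 3650 K to the nearest 50 K.
M_estimate = 10⁶/3650 = 273.97; M_reference = 10⁶/5600 = 178.57.
ΔM = 273.97 − 178.57 = 95.40 → +95 mireds.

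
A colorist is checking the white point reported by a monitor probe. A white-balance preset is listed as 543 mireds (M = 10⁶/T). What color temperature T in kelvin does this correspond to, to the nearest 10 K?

1840 K

T = 10⁶ / 543 = 1841.62 K → 1840 K.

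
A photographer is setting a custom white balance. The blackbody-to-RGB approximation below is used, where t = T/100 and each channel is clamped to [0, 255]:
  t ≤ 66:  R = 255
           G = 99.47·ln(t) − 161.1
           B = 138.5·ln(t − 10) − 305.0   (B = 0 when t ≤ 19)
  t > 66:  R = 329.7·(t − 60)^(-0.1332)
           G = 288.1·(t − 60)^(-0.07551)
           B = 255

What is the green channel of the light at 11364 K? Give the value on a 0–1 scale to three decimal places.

0.836

t = 11364/100 = 113.64; the t > 66 branch applies.
G = 288.1·(113.64 − 60)^(-0.07551) = 288.1·53.64^(-0.07551) = 288.1·0.74030 = 213.280.
On a 0–1 scale: 213.280/255 = 0.8364 → 0.836.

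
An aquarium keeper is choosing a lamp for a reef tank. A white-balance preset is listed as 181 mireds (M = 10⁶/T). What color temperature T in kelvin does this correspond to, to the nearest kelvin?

5525 K

T = 10⁶ / 181 = 5524.86 K → 5525 K.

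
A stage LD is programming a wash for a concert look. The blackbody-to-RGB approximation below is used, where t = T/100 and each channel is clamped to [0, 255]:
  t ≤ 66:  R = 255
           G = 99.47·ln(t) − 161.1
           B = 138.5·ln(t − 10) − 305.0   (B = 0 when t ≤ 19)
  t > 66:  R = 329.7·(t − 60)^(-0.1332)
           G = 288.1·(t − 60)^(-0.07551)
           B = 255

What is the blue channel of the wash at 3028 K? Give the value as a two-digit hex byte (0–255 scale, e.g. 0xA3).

t = 3028/100 = 30.28; the t ≤ 66 branch applies.
B = 138.5·ln(30.28 − 10) − 305.0 = 138.5·ln 20.28 − 305.0 = 138.5·3.0096 − 305.0 = 111.834.
Rounded: 112; in hex, 0x70.

0x70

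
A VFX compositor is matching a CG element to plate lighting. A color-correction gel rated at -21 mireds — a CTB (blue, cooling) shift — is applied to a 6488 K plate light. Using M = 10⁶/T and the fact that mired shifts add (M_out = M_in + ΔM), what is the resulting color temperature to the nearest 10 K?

M_in = 10⁶/6488 = 154.13 mireds.
M_out = 154.13 + (-21) = 133.13 mireds.
T_out = 10⁶/133.13 = 7511.4 K → 7510 K.

7510 K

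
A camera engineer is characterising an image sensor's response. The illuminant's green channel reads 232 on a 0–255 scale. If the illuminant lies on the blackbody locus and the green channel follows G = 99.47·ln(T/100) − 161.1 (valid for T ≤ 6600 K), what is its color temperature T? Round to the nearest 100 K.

5200 K

ln t = (232 + 161.1) / 99.47 = 3.9519.
t = e^3.9519 = 52.036.
T = 100·t = 5204 K → 5200 K to the nearest 100 K.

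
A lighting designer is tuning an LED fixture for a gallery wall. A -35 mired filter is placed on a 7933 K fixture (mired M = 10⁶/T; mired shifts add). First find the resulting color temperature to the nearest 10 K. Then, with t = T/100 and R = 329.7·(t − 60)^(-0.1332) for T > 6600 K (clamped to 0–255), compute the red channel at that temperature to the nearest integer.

M_in = 10⁶/7933 = 126.06; M_out = 126.06 + (-35) = 91.06.
T_out = 10⁶/91.06 = 10982.3 K → 10980 K; t = 109.8.
R = 329.7·(109.8 − 60)^(-0.1332) = 329.7·49.8^(-0.1332) = 329.7·0.59420 = 195.906.
Rounded: 196.

196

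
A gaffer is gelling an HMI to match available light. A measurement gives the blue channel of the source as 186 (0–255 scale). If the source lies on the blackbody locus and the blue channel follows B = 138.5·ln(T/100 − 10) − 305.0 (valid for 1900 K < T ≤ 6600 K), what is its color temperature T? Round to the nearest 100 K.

4500 K

ln(t − 10) = (186 + 305.0) / 138.5 = 3.5451.
t − 10 = e^3.5451 = 34.644, so t = 44.644.
T = 100·t = 4464 K → 4500 K to the nearest 100 K.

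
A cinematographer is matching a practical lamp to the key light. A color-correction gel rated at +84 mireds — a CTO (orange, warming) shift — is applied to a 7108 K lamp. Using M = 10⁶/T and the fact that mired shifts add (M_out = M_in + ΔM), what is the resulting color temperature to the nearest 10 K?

4450 K

M_in = 10⁶/7108 = 140.69 mireds.
M_out = 140.69 + (+84) = 224.69 mireds.
T_out = 10⁶/224.69 = 4450.6 K → 4450 K.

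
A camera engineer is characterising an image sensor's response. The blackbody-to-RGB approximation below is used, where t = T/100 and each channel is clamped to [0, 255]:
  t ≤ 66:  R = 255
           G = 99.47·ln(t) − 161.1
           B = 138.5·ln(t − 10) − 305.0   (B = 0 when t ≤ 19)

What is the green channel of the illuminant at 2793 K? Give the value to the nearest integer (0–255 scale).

170

t = 2793/100 = 27.93; the t ≤ 66 branch applies.
G = 99.47·ln 27.93 − 161.1 = 99.47·3.3297 − 161.1 = 170.105.
Rounded: 170.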